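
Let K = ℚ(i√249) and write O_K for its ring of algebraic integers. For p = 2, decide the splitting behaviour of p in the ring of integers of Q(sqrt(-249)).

-249 mod 4 = 3, hence disc K = 4·(-249) = -996 and O_K = ℤ[√-249].
disc(K) = -996 = 2·(-498), so p = 2 is ramified.

2 is ramified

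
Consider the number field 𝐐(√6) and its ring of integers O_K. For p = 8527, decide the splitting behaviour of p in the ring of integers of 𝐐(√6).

8527 remains inert

d = 6 ≡ 2 (mod 4), so O_K = ℤ[√6] and disc(K) = 4d = 24.
disc(K) = 24 is not divisible by 8527; 8527 is unramified.
Compute (6/8527) via Euler: 6^((8527-1)/2) mod 8527 = 8526, so (6/8527) = -1.
d is a non-residue mod p, hence 8527 remains inert in O_K.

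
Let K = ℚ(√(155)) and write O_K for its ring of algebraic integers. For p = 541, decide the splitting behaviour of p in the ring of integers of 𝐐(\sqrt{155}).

split

d = 155 ≡ 3 (mod 4), so O_K = ℤ[√155] and disc(K) = 4d = 620.
disc(K) = 620 is not divisible by 541; 541 is unramified.
(155/541) = 155^270 mod 541 = 1, giving Legendre symbol 1.
d is a quadratic residue mod p, hence 541 splits in O_K.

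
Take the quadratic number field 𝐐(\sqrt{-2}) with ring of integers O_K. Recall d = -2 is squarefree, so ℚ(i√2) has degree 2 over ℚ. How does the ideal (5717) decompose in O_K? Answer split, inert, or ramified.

p is inert

-2 mod 4 = 2, hence disc K = 4·(-2) = -8 and O_K = ℤ[√-2].
disc(K) = -8 is not divisible by 5717; 5717 is unramified.
Euler's criterion: (-2)^2858 mod 5717 = 5716. Thus (-2|5717) = -1.
d is a non-residue mod p, hence 5717 remains inert in O_K.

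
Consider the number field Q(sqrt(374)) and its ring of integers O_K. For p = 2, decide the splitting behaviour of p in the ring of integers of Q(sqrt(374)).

d = 374 ≡ 2 (mod 4), so O_K = ℤ[√374] and disc(K) = 4d = 1496.
Ramification test: 2 | 1496. The prime 2 ramifies in K.

p ramifies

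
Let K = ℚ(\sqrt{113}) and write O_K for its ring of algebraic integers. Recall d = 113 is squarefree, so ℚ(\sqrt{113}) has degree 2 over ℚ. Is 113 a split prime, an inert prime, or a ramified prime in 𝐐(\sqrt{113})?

Since 113 ≡ 1 mod 4, the ring of integers is ℤ[(1+√113)/2] with discriminant 113.
disc(K) = 113 = 113·1, so p = 113 is ramified.

p ramifies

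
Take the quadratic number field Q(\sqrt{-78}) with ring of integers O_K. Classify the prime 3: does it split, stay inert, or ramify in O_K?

ramified

-78 mod 4 = 2, hence disc K = 4·(-78) = -312 and O_K = ℤ[√-78].
disc(K) = -312 = 3·(-104), so p = 3 is ramified.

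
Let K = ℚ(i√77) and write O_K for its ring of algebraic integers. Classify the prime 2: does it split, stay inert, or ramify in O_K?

d = -77 ≡ 3 (mod 4), so O_K = ℤ[√-77] and disc(K) = 4d = -308.
2 divides disc(K) = -308, so 2 ramifies.

ramified — (2) = 𝔭²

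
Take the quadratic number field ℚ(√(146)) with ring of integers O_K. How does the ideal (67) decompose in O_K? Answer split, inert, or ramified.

remains prime (inert)

146 mod 4 = 2, hence disc K = 4·146 = 584 and O_K = ℤ[√146].
67 ∤ 584, so 67 is unramified.
Euler's criterion: 146^33 mod 67 = 66. Thus (146|67) = -1.
(146/67) = -1, so 67 is inert.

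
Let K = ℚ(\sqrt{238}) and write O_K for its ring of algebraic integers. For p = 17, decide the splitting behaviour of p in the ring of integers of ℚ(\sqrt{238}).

Since 238 ≢ 1 mod 4, the ring of integers is ℤ[√238] with discriminant 4·238 = 952.
Ramification test: 17 | 952. The prime 17 ramifies in K.

17 is ramified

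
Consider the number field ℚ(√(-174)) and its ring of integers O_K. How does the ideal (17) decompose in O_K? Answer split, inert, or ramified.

split

Since -174 ≢ 1 mod 4, the ring of integers is ℤ[√-174] with discriminant 4·(-174) = -696.
Since gcd(17, -696) = 1 the prime 17 does not ramify.
Legendre symbol by Euler's criterion: (-174/17) ≡ (-174)^8 ≡ 1 (mod 17), i.e. (-174/17) = 1.
(-174/17) = 1, so 17 splits.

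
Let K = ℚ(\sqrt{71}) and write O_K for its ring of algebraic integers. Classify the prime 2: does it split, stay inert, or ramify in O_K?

d = 71 ≡ 3 (mod 4), so O_K = ℤ[√71] and disc(K) = 4d = 284.
2 divides disc(K) = 284, so 2 ramifies.

ramified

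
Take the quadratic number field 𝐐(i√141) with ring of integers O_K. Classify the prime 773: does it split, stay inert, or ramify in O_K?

d = -141 ≡ 3 (mod 4), so O_K = ℤ[√-141] and disc(K) = 4d = -564.
773 ∤ -564, so 773 is unramified.
Euler's criterion: (-141)^386 mod 773 = 772. Thus (-141|773) = -1.
Legendre symbol -1 ⇒ 773 is inert.

inert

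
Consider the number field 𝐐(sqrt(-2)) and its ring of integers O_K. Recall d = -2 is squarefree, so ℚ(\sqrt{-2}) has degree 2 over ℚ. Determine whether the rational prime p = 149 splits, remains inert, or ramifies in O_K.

149 remains inert

d = -2 ≡ 2 (mod 4), so O_K = ℤ[√-2] and disc(K) = 4d = -8.
Since gcd(149, -8) = 1 the prime 149 does not ramify.
Legendre symbol by Euler's criterion: (-2/149) ≡ (-2)^74 ≡ 148 (mod 149), i.e. (-2/149) = -1.
Legendre symbol -1 ⇒ 149 is inert.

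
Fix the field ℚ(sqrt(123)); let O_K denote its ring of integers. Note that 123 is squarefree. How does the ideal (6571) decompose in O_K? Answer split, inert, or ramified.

123 mod 4 = 3, hence disc K = 4·123 = 492 and O_K = ℤ[√123].
Since gcd(6571, 492) = 1 the prime 6571 does not ramify.
(123/6571) = 123^3285 mod 6571 = 1, giving Legendre symbol 1.
d is a quadratic residue mod p, hence 6571 splits in O_K.

splits completely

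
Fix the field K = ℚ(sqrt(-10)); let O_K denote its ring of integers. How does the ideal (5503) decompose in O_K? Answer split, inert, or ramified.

-10 mod 4 = 2, hence disc K = 4·(-10) = -40 and O_K = ℤ[√-10].
disc(K) = -40 is not divisible by 5503; 5503 is unramified.
(-10/5503) = 5493^2751 mod 5503 = 1, giving Legendre symbol 1.
(-10/5503) = 1, so 5503 splits.

splits completely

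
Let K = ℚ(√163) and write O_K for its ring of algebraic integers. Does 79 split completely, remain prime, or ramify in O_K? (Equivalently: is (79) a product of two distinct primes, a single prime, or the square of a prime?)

163 mod 4 = 3, hence disc K = 4·163 = 652 and O_K = ℤ[√163].
Since gcd(79, 652) = 1 the prime 79 does not ramify.
Euler's criterion: 163^39 mod 79 = 1. Thus (163|79) = 1.
Legendre symbol 1 ⇒ 79 is split.

p splits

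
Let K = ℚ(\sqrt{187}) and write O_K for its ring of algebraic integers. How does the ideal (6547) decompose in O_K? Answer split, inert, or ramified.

split

187 mod 4 = 3, hence disc K = 4·187 = 748 and O_K = ℤ[√187].
6547 ∤ 748, so 6547 is unramified.
(187/6547) = 187^3273 mod 6547 = 1, giving Legendre symbol 1.
Legendre symbol 1 ⇒ 6547 is split.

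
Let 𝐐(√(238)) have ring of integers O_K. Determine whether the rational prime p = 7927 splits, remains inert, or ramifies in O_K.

238 mod 4 = 2, hence disc K = 4·238 = 952 and O_K = ℤ[√238].
disc(K) = 952 is not divisible by 7927; 7927 is unramified.
Legendre symbol by Euler's criterion: (238/7927) ≡ 238^3963 ≡ 7926 (mod 7927), i.e. (238/7927) = -1.
d is a non-residue mod p, hence 7927 remains inert in O_K.

inert — (7927) stays prime in O_K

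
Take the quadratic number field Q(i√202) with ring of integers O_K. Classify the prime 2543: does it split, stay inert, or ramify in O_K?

split

-202 mod 4 = 2, hence disc K = 4·(-202) = -808 and O_K = ℤ[√-202].
Since gcd(2543, -808) = 1 the prime 2543 does not ramify.
(-202/2543) = 2341^1271 mod 2543 = 1, giving Legendre symbol 1.
Legendre symbol 1 ⇒ 2543 is split.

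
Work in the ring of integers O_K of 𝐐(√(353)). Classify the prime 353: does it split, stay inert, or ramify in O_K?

p ramifies

d = 353 ≡ 1 (mod 4), so O_K = ℤ[(1+√353)/2] and disc(K) = d = 353.
Ramification test: 353 | 353. The prime 353 ramifies in K.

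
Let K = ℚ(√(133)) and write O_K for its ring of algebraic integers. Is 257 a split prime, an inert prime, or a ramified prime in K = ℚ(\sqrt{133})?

split

133 mod 4 = 1, hence disc K = 133 and O_K = ℤ[(1+√133)/2].
disc(K) = 133 is not divisible by 257; 257 is unramified.
Euler's criterion: 133^128 mod 257 = 1. Thus (133|257) = 1.
d is a quadratic residue mod p, hence 257 splits in O_K.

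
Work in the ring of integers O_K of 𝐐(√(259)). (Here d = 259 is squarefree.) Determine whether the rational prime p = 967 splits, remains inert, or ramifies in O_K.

split — (967) = 𝔭₁𝔭₂ with 𝔭₁ ≠ 𝔭₂

d = 259 ≡ 3 (mod 4), so O_K = ℤ[√259] and disc(K) = 4d = 1036.
967 ∤ 1036, so 967 is unramified.
Legendre symbol by Euler's criterion: (259/967) ≡ 259^483 ≡ 1 (mod 967), i.e. (259/967) = 1.
Legendre symbol 1 ⇒ 967 is split.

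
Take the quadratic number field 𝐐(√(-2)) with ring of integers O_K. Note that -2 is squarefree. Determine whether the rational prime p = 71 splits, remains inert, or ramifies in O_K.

-2 mod 4 = 2, hence disc K = 4·(-2) = -8 and O_K = ℤ[√-2].
disc(K) = -8 is not divisible by 71; 71 is unramified.
Legendre symbol by Euler's criterion: (-2/71) ≡ (-2)^35 ≡ 70 (mod 71), i.e. (-2/71) = -1.
d is a non-residue mod p, hence 71 remains inert in O_K.

inert — (71) stays prime in O_K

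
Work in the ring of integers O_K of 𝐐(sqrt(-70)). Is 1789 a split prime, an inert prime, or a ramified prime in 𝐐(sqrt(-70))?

Since -70 ≢ 1 mod 4, the ring of integers is ℤ[√-70] with discriminant 4·(-70) = -280.
Since gcd(1789, -280) = 1 the prime 1789 does not ramify.
Compute (-70/1789) via Euler: 1719^((1789-1)/2) mod 1789 = 1788, so (-70/1789) = -1.
Legendre symbol -1 ⇒ 1789 is inert.

remains prime (inert)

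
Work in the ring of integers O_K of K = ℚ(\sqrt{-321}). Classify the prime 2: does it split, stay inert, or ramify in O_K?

d = -321 ≡ 3 (mod 4), so O_K = ℤ[√-321] and disc(K) = 4d = -1284.
disc(K) = -1284 = 2·(-642), so p = 2 is ramified.

ramified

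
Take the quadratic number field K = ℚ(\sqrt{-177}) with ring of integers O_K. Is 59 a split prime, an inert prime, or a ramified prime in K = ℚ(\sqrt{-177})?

59 is ramified

d = -177 ≡ 3 (mod 4), so O_K = ℤ[√-177] and disc(K) = 4d = -708.
Ramification test: 59 | -708. The prime 59 ramifies in K.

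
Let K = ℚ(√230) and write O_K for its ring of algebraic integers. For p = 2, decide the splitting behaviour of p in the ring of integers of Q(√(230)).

Since 230 ≢ 1 mod 4, the ring of integers is ℤ[√230] with discriminant 4·230 = 920.
2 divides disc(K) = 920, so 2 ramifies.

p ramifies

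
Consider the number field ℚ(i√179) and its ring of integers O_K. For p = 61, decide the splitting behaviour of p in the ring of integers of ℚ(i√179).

split

-179 mod 4 = 1, hence disc K = -179 and O_K = ℤ[(1+√-179)/2].
Since gcd(61, -179) = 1 the prime 61 does not ramify.
Euler's criterion: (-179)^30 mod 61 = 1. Thus (-179|61) = 1.
Legendre symbol 1 ⇒ 61 is split.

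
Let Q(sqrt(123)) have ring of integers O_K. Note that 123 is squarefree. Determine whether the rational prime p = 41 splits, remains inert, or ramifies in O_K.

ramifies in O_K

d = 123 ≡ 3 (mod 4), so O_K = ℤ[√123] and disc(K) = 4d = 492.
Ramification test: 41 | 492. The prime 41 ramifies in K.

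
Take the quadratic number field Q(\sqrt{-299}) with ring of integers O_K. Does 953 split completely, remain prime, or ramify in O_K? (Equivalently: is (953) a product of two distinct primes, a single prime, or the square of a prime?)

inert

d = -299 ≡ 1 (mod 4), so O_K = ℤ[(1+√-299)/2] and disc(K) = d = -299.
disc(K) = -299 is not divisible by 953; 953 is unramified.
Legendre symbol by Euler's criterion: (-299/953) ≡ (-299)^476 ≡ 952 (mod 953), i.e. (-299/953) = -1.
d is a non-residue mod p, hence 953 remains inert in O_K.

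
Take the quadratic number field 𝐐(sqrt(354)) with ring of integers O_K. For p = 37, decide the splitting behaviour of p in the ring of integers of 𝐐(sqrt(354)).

Since 354 ≢ 1 mod 4, the ring of integers is ℤ[√354] with discriminant 4·354 = 1416.
disc(K) = 1416 is not divisible by 37; 37 is unramified.
Compute (354/37) via Euler: 21^((37-1)/2) mod 37 = 1, so (354/37) = 1.
Legendre symbol 1 ⇒ 37 is split.

splits completely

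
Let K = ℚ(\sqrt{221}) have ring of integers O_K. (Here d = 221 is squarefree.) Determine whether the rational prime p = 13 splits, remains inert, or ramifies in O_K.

ramifies in O_K

221 mod 4 = 1, hence disc K = 221 and O_K = ℤ[(1+√221)/2].
Ramification test: 13 | 221. The prime 13 ramifies in K.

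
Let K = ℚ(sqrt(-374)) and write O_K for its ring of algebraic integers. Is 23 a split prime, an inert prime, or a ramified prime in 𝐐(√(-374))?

-374 mod 4 = 2, hence disc K = 4·(-374) = -1496 and O_K = ℤ[√-374].
Since gcd(23, -1496) = 1 the prime 23 does not ramify.
(-374/23) = 17^11 mod 23 = 22, giving Legendre symbol -1.
(-374/23) = -1, so 23 is inert.

23 remains inert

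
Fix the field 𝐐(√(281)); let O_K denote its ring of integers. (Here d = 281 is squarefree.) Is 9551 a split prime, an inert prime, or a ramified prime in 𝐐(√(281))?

p is inert

d = 281 ≡ 1 (mod 4), so O_K = ℤ[(1+√281)/2] and disc(K) = d = 281.
disc(K) = 281 is not divisible by 9551; 9551 is unramified.
Euler's criterion: 281^4775 mod 9551 = 9550. Thus (281|9551) = -1.
Legendre symbol -1 ⇒ 9551 is inert.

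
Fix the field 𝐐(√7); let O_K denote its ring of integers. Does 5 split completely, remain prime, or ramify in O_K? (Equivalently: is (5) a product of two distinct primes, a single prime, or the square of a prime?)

5 remains inert

Since 7 ≢ 1 mod 4, the ring of integers is ℤ[√7] with discriminant 4·7 = 28.
Since gcd(5, 28) = 1 the prime 5 does not ramify.
Legendre symbol by Euler's criterion: (7/5) ≡ 7^2 ≡ 4 (mod 5), i.e. (7/5) = -1.
d is a non-residue mod p, hence 5 remains inert in O_K.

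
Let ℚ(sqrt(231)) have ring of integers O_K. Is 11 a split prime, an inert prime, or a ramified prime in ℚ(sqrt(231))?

d = 231 ≡ 3 (mod 4), so O_K = ℤ[√231] and disc(K) = 4d = 924.
disc(K) = 924 = 11·84, so p = 11 is ramified.

11 is ramified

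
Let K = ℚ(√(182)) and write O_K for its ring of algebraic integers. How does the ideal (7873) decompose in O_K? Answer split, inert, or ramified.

d = 182 ≡ 2 (mod 4), so O_K = ℤ[√182] and disc(K) = 4d = 728.
7873 ∤ 728, so 7873 is unramified.
Compute (182/7873) via Euler: 182^((7873-1)/2) mod 7873 = 1, so (182/7873) = 1.
(182/7873) = 1, so 7873 splits.

split — (7873) = 𝔭₁𝔭₂ with 𝔭₁ ≠ 𝔭₂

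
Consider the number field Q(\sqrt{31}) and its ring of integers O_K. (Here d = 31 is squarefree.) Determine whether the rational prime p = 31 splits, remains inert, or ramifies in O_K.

Since 31 ≢ 1 mod 4, the ring of integers is ℤ[√31] with discriminant 4·31 = 124.
Ramification test: 31 | 124. The prime 31 ramifies in K.

ramified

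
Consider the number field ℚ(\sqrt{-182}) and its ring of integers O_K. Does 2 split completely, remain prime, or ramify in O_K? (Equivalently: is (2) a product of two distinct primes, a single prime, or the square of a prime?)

ramified

-182 mod 4 = 2, hence disc K = 4·(-182) = -728 and O_K = ℤ[√-182].
2 divides disc(K) = -728, so 2 ramifies.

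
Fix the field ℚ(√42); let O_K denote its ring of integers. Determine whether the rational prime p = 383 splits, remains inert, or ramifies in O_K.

42 mod 4 = 2, hence disc K = 4·42 = 168 and O_K = ℤ[√42].
383 ∤ 168, so 383 is unramified.
(42/383) = 42^191 mod 383 = 1, giving Legendre symbol 1.
Legendre symbol 1 ⇒ 383 is split.

splits completely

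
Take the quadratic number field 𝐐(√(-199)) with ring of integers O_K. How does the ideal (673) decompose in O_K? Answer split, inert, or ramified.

inert

-199 mod 4 = 1, hence disc K = -199 and O_K = ℤ[(1+√-199)/2].
673 ∤ -199, so 673 is unramified.
Legendre symbol by Euler's criterion: (-199/673) ≡ (-199)^336 ≡ 672 (mod 673), i.e. (-199/673) = -1.
d is a non-residue mod p, hence 673 remains inert in O_K.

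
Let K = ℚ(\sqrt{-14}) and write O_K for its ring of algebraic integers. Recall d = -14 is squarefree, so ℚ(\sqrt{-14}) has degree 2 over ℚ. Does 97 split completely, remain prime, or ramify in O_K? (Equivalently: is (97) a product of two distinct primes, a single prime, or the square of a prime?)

d = -14 ≡ 2 (mod 4), so O_K = ℤ[√-14] and disc(K) = 4d = -56.
disc(K) = -56 is not divisible by 97; 97 is unramified.
Euler's criterion: (-14)^48 mod 97 = 96. Thus (-14|97) = -1.
Legendre symbol -1 ⇒ 97 is inert.

inert — (97) stays prime in O_K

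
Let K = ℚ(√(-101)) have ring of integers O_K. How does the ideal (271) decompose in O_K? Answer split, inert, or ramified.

split — (271) = 𝔭₁𝔭₂ with 𝔭₁ ≠ 𝔭₂

d = -101 ≡ 3 (mod 4), so O_K = ℤ[√-101] and disc(K) = 4d = -404.
disc(K) = -404 is not divisible by 271; 271 is unramified.
Euler's criterion: (-101)^135 mod 271 = 1. Thus (-101|271) = 1.
Legendre symbol 1 ⇒ 271 is split.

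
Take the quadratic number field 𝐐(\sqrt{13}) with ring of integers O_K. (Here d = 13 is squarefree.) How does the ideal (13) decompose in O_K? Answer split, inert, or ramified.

ramified

13 mod 4 = 1, hence disc K = 13 and O_K = ℤ[(1+√13)/2].
Ramification test: 13 | 13. The prime 13 ramifies in K.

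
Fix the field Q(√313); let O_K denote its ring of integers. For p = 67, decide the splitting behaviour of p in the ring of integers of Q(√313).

remains prime (inert)

d = 313 ≡ 1 (mod 4), so O_K = ℤ[(1+√313)/2] and disc(K) = d = 313.
disc(K) = 313 is not divisible by 67; 67 is unramified.
Compute (313/67) via Euler: 45^((67-1)/2) mod 67 = 66, so (313/67) = -1.
(313/67) = -1, so 67 is inert.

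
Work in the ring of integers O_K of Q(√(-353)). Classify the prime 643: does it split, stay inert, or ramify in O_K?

Since -353 ≢ 1 mod 4, the ring of integers is ℤ[√-353] with discriminant 4·(-353) = -1412.
disc(K) = -1412 is not divisible by 643; 643 is unramified.
Euler's criterion: (-353)^321 mod 643 = 1. Thus (-353|643) = 1.
d is a quadratic residue mod p, hence 643 splits in O_K.

split — (643) = 𝔭₁𝔭₂ with 𝔭₁ ≠ 𝔭₂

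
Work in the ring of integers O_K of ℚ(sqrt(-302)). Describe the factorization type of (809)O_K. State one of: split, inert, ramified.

inert — (809) stays prime in O_K

Since -302 ≢ 1 mod 4, the ring of integers is ℤ[√-302] with discriminant 4·(-302) = -1208.
Since gcd(809, -1208) = 1 the prime 809 does not ramify.
Legendre symbol by Euler's criterion: (-302/809) ≡ (-302)^404 ≡ 808 (mod 809), i.e. (-302/809) = -1.
(-302/809) = -1, so 809 is inert.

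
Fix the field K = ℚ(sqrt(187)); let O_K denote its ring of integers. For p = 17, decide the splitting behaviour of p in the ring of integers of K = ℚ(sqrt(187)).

d = 187 ≡ 3 (mod 4), so O_K = ℤ[√187] and disc(K) = 4d = 748.
Ramification test: 17 | 748. The prime 17 ramifies in K.

ramifies in O_K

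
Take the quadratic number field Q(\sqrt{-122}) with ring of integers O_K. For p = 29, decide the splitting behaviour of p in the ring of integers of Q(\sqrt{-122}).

d = -122 ≡ 2 (mod 4), so O_K = ℤ[√-122] and disc(K) = 4d = -488.
disc(K) = -488 is not divisible by 29; 29 is unramified.
Compute (-122/29) via Euler: 23^((29-1)/2) mod 29 = 1, so (-122/29) = 1.
(-122/29) = 1, so 29 splits.

29 splits in O_K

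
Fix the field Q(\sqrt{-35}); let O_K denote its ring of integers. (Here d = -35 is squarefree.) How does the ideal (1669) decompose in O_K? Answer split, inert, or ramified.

inert

d = -35 ≡ 1 (mod 4), so O_K = ℤ[(1+√-35)/2] and disc(K) = d = -35.
Since gcd(1669, -35) = 1 the prime 1669 does not ramify.
Legendre symbol by Euler's criterion: (-35/1669) ≡ (-35)^834 ≡ 1668 (mod 1669), i.e. (-35/1669) = -1.
d is a non-residue mod p, hence 1669 remains inert in O_K.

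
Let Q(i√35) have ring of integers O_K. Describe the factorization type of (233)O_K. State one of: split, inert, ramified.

-35 mod 4 = 1, hence disc K = -35 and O_K = ℤ[(1+√-35)/2].
233 ∤ -35, so 233 is unramified.
Euler's criterion: (-35)^116 mod 233 = 232. Thus (-35|233) = -1.
d is a non-residue mod p, hence 233 remains inert in O_K.

233 remains inert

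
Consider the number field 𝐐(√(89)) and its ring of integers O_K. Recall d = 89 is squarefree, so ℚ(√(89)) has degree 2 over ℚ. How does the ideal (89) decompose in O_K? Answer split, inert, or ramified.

89 is ramified

d = 89 ≡ 1 (mod 4), so O_K = ℤ[(1+√89)/2] and disc(K) = d = 89.
Ramification test: 89 | 89. The prime 89 ramifies in K.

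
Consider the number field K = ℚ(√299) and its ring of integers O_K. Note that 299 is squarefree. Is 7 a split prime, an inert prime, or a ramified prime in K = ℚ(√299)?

299 mod 4 = 3, hence disc K = 4·299 = 1196 and O_K = ℤ[√299].
7 ∤ 1196, so 7 is unramified.
Euler's criterion: 299^3 mod 7 = 6. Thus (299|7) = -1.
Legendre symbol -1 ⇒ 7 is inert.

7 remains inert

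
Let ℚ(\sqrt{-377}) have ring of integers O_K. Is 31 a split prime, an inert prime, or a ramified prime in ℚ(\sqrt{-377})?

d = -377 ≡ 3 (mod 4), so O_K = ℤ[√-377] and disc(K) = 4d = -1508.
Since gcd(31, -1508) = 1 the prime 31 does not ramify.
Compute (-377/31) via Euler: 26^((31-1)/2) mod 31 = 30, so (-377/31) = -1.
d is a non-residue mod p, hence 31 remains inert in O_K.

31 remains inert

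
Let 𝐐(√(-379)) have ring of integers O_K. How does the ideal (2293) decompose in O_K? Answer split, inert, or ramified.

Since -379 ≡ 1 mod 4, the ring of integers is ℤ[(1+√-379)/2] with discriminant -379.
2293 ∤ -379, so 2293 is unramified.
Legendre symbol by Euler's criterion: (-379/2293) ≡ (-379)^1146 ≡ 1 (mod 2293), i.e. (-379/2293) = 1.
Legendre symbol 1 ⇒ 2293 is split.

p splits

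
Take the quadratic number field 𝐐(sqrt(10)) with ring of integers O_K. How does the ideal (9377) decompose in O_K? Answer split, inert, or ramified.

Since 10 ≢ 1 mod 4, the ring of integers is ℤ[√10] with discriminant 4·10 = 40.
Since gcd(9377, 40) = 1 the prime 9377 does not ramify.
Euler's criterion: 10^4688 mod 9377 = 9376. Thus (10|9377) = -1.
(10/9377) = -1, so 9377 is inert.

remains prime (inert)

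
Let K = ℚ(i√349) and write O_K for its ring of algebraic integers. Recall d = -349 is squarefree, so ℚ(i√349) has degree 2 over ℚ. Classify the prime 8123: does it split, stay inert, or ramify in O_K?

split — (8123) = 𝔭₁𝔭₂ with 𝔭₁ ≠ 𝔭₂

-349 mod 4 = 3, hence disc K = 4·(-349) = -1396 and O_K = ℤ[√-349].
Since gcd(8123, -1396) = 1 the prime 8123 does not ramify.
Legendre symbol by Euler's criterion: (-349/8123) ≡ (-349)^4061 ≡ 1 (mod 8123), i.e. (-349/8123) = 1.
Legendre symbol 1 ⇒ 8123 is split.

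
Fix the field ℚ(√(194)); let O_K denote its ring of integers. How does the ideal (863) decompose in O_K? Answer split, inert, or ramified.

remains prime (inert)

d = 194 ≡ 2 (mod 4), so O_K = ℤ[√194] and disc(K) = 4d = 776.
disc(K) = 776 is not divisible by 863; 863 is unramified.
(194/863) = 194^431 mod 863 = 862, giving Legendre symbol -1.
(194/863) = -1, so 863 is inert.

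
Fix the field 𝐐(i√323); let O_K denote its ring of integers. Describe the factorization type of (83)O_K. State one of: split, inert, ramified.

-323 mod 4 = 1, hence disc K = -323 and O_K = ℤ[(1+√-323)/2].
disc(K) = -323 is not divisible by 83; 83 is unramified.
Compute (-323/83) via Euler: 9^((83-1)/2) mod 83 = 1, so (-323/83) = 1.
d is a quadratic residue mod p, hence 83 splits in O_K.

split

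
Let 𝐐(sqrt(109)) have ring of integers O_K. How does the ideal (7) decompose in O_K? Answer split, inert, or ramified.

splits completely

d = 109 ≡ 1 (mod 4), so O_K = ℤ[(1+√109)/2] and disc(K) = d = 109.
disc(K) = 109 is not divisible by 7; 7 is unramified.
Euler's criterion: 109^3 mod 7 = 1. Thus (109|7) = 1.
Legendre symbol 1 ⇒ 7 is split.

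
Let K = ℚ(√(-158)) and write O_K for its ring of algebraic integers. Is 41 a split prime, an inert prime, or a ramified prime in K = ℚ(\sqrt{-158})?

d = -158 ≡ 2 (mod 4), so O_K = ℤ[√-158] and disc(K) = 4d = -632.
disc(K) = -632 is not divisible by 41; 41 is unramified.
Euler's criterion: (-158)^20 mod 41 = 40. Thus (-158|41) = -1.
Legendre symbol -1 ⇒ 41 is inert.

remains prime (inert)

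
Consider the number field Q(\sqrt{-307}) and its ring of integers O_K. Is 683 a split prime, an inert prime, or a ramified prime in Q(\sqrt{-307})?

p splits

-307 mod 4 = 1, hence disc K = -307 and O_K = ℤ[(1+√-307)/2].
disc(K) = -307 is not divisible by 683; 683 is unramified.
Compute (-307/683) via Euler: 376^((683-1)/2) mod 683 = 1, so (-307/683) = 1.
Legendre symbol 1 ⇒ 683 is split.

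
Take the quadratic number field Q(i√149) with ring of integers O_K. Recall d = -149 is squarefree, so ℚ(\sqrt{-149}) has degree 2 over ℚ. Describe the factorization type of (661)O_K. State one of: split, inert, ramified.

p is inert

-149 mod 4 = 3, hence disc K = 4·(-149) = -596 and O_K = ℤ[√-149].
disc(K) = -596 is not divisible by 661; 661 is unramified.
Legendre symbol by Euler's criterion: (-149/661) ≡ (-149)^330 ≡ 660 (mod 661), i.e. (-149/661) = -1.
d is a non-residue mod p, hence 661 remains inert in O_K.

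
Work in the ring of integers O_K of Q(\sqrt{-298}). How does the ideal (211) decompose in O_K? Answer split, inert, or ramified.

remains prime (inert)

-298 mod 4 = 2, hence disc K = 4·(-298) = -1192 and O_K = ℤ[√-298].
Since gcd(211, -1192) = 1 the prime 211 does not ramify.
Euler's criterion: (-298)^105 mod 211 = 210. Thus (-298|211) = -1.
(-298/211) = -1, so 211 is inert.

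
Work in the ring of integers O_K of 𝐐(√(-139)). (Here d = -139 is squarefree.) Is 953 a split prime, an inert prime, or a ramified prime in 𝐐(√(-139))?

Since -139 ≡ 1 mod 4, the ring of integers is ℤ[(1+√-139)/2] with discriminant -139.
953 ∤ -139, so 953 is unramified.
(-139/953) = 814^476 mod 953 = 952, giving Legendre symbol -1.
(-139/953) = -1, so 953 is inert.

p is inert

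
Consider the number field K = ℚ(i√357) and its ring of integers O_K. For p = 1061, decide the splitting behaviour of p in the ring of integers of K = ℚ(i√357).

split

-357 mod 4 = 3, hence disc K = 4·(-357) = -1428 and O_K = ℤ[√-357].
Since gcd(1061, -1428) = 1 the prime 1061 does not ramify.
Compute (-357/1061) via Euler: 704^((1061-1)/2) mod 1061 = 1, so (-357/1061) = 1.
Legendre symbol 1 ⇒ 1061 is split.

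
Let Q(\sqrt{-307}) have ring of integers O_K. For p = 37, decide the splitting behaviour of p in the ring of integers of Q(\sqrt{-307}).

d = -307 ≡ 1 (mod 4), so O_K = ℤ[(1+√-307)/2] and disc(K) = d = -307.
Since gcd(37, -307) = 1 the prime 37 does not ramify.
Euler's criterion: (-307)^18 mod 37 = 1. Thus (-307|37) = 1.
d is a quadratic residue mod p, hence 37 splits in O_K.

splits completely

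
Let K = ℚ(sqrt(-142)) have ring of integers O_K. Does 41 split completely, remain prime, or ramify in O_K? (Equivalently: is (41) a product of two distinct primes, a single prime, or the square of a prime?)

-142 mod 4 = 2, hence disc K = 4·(-142) = -568 and O_K = ℤ[√-142].
41 ∤ -568, so 41 is unramified.
Compute (-142/41) via Euler: 22^((41-1)/2) mod 41 = 40, so (-142/41) = -1.
(-142/41) = -1, so 41 is inert.

41 remains inert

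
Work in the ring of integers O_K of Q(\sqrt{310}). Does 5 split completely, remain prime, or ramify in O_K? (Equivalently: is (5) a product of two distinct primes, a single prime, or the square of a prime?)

ramified — (5) = 𝔭²

d = 310 ≡ 2 (mod 4), so O_K = ℤ[√310] and disc(K) = 4d = 1240.
disc(K) = 1240 = 5·248, so p = 5 is ramified.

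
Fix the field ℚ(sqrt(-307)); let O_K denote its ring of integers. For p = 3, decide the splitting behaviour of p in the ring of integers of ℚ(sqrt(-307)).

d = -307 ≡ 1 (mod 4), so O_K = ℤ[(1+√-307)/2] and disc(K) = d = -307.
3 ∤ -307, so 3 is unramified.
Euler's criterion: (-307)^1 mod 3 = 2. Thus (-307|3) = -1.
d is a non-residue mod p, hence 3 remains inert in O_K.

3 remains inert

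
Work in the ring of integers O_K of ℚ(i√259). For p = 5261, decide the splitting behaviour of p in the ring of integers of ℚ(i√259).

-259 mod 4 = 1, hence disc K = -259 and O_K = ℤ[(1+√-259)/2].
5261 ∤ -259, so 5261 is unramified.
Compute (-259/5261) via Euler: 5002^((5261-1)/2) mod 5261 = 1, so (-259/5261) = 1.
(-259/5261) = 1, so 5261 splits.

split — (5261) = 𝔭₁𝔭₂ with 𝔭₁ ≠ 𝔭₂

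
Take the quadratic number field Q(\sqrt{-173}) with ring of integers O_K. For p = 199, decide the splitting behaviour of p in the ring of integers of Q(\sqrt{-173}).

d = -173 ≡ 3 (mod 4), so O_K = ℤ[√-173] and disc(K) = 4d = -692.
199 ∤ -692, so 199 is unramified.
Compute (-173/199) via Euler: 26^((199-1)/2) mod 199 = 1, so (-173/199) = 1.
Legendre symbol 1 ⇒ 199 is split.

splits completely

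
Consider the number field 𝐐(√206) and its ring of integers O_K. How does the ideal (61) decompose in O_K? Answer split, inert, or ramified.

remains prime (inert)

Since 206 ≢ 1 mod 4, the ring of integers is ℤ[√206] with discriminant 4·206 = 824.
Since gcd(61, 824) = 1 the prime 61 does not ramify.
(206/61) = 23^30 mod 61 = 60, giving Legendre symbol -1.
(206/61) = -1, so 61 is inert.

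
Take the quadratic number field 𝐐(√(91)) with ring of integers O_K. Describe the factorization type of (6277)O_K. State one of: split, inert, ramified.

p splits

Since 91 ≢ 1 mod 4, the ring of integers is ℤ[√91] with discriminant 4·91 = 364.
6277 ∤ 364, so 6277 is unramified.
Legendre symbol by Euler's criterion: (91/6277) ≡ 91^3138 ≡ 1 (mod 6277), i.e. (91/6277) = 1.
d is a quadratic residue mod p, hence 6277 splits in O_K.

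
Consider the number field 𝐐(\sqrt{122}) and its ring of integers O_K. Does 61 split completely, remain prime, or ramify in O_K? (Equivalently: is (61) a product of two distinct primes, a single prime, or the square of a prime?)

ramified — (61) = 𝔭²

Since 122 ≢ 1 mod 4, the ring of integers is ℤ[√122] with discriminant 4·122 = 488.
61 divides disc(K) = 488, so 61 ramifies.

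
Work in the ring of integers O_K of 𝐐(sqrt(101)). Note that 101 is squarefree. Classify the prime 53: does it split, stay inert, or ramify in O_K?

remains prime (inert)

d = 101 ≡ 1 (mod 4), so O_K = ℤ[(1+√101)/2] and disc(K) = d = 101.
disc(K) = 101 is not divisible by 53; 53 is unramified.
Compute (101/53) via Euler: 48^((53-1)/2) mod 53 = 52, so (101/53) = -1.
(101/53) = -1, so 53 is inert.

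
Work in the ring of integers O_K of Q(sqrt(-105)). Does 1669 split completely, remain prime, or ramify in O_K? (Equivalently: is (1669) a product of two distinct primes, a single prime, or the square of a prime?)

d = -105 ≡ 3 (mod 4), so O_K = ℤ[√-105] and disc(K) = 4d = -420.
disc(K) = -420 is not divisible by 1669; 1669 is unramified.
(-105/1669) = 1564^834 mod 1669 = 1668, giving Legendre symbol -1.
Legendre symbol -1 ⇒ 1669 is inert.

1669 remains inert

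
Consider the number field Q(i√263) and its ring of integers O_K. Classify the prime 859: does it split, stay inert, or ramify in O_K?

859 splits in O_K

Since -263 ≡ 1 mod 4, the ring of integers is ℤ[(1+√-263)/2] with discriminant -263.
disc(K) = -263 is not divisible by 859; 859 is unramified.
Euler's criterion: (-263)^429 mod 859 = 1. Thus (-263|859) = 1.
Legendre symbol 1 ⇒ 859 is split.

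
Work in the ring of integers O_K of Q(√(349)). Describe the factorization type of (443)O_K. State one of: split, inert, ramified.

349 mod 4 = 1, hence disc K = 349 and O_K = ℤ[(1+√349)/2].
Since gcd(443, 349) = 1 the prime 443 does not ramify.
Euler's criterion: 349^221 mod 443 = 1. Thus (349|443) = 1.
(349/443) = 1, so 443 splits.

split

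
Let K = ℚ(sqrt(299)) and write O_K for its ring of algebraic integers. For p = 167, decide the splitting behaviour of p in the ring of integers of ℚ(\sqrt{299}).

299 mod 4 = 3, hence disc K = 4·299 = 1196 and O_K = ℤ[√299].
167 ∤ 1196, so 167 is unramified.
Compute (299/167) via Euler: 132^((167-1)/2) mod 167 = 1, so (299/167) = 1.
Legendre symbol 1 ⇒ 167 is split.

splits completely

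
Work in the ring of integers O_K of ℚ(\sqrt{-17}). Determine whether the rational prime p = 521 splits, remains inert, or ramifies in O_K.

-17 mod 4 = 3, hence disc K = 4·(-17) = -68 and O_K = ℤ[√-17].
Since gcd(521, -68) = 1 the prime 521 does not ramify.
Euler's criterion: (-17)^260 mod 521 = 520. Thus (-17|521) = -1.
(-17/521) = -1, so 521 is inert.

inert — (521) stays prime in O_K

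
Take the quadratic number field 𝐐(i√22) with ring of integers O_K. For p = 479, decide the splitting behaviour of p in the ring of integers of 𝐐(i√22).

inert — (479) stays prime in O_K

Since -22 ≢ 1 mod 4, the ring of integers is ℤ[√-22] with discriminant 4·(-22) = -88.
479 ∤ -88, so 479 is unramified.
(-22/479) = 457^239 mod 479 = 478, giving Legendre symbol -1.
(-22/479) = -1, so 479 is inert.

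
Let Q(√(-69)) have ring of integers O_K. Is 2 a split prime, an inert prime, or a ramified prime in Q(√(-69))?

-69 mod 4 = 3, hence disc K = 4·(-69) = -276 and O_K = ℤ[√-69].
disc(K) = -276 = 2·(-138), so p = 2 is ramified.

ramifies in O_K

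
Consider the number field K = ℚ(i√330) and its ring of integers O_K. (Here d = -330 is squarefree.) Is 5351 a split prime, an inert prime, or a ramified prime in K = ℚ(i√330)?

split — (5351) = 𝔭₁𝔭₂ with 𝔭₁ ≠ 𝔭₂

-330 mod 4 = 2, hence disc K = 4·(-330) = -1320 and O_K = ℤ[√-330].
disc(K) = -1320 is not divisible by 5351; 5351 is unramified.
Legendre symbol by Euler's criterion: (-330/5351) ≡ (-330)^2675 ≡ 1 (mod 5351), i.e. (-330/5351) = 1.
(-330/5351) = 1, so 5351 splits.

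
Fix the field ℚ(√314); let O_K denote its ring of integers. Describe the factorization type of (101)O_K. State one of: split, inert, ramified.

d = 314 ≡ 2 (mod 4), so O_K = ℤ[√314] and disc(K) = 4d = 1256.
disc(K) = 1256 is not divisible by 101; 101 is unramified.
Compute (314/101) via Euler: 11^((101-1)/2) mod 101 = 100, so (314/101) = -1.
Legendre symbol -1 ⇒ 101 is inert.

inert — (101) stays prime in O_K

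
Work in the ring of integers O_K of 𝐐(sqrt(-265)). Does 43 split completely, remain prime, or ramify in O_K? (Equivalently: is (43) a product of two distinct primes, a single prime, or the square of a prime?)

split — (43) = 𝔭₁𝔭₂ with 𝔭₁ ≠ 𝔭₂

Since -265 ≢ 1 mod 4, the ring of integers is ℤ[√-265] with discriminant 4·(-265) = -1060.
43 ∤ -1060, so 43 is unramified.
Legendre symbol by Euler's criterion: (-265/43) ≡ (-265)^21 ≡ 1 (mod 43), i.e. (-265/43) = 1.
(-265/43) = 1, so 43 splits.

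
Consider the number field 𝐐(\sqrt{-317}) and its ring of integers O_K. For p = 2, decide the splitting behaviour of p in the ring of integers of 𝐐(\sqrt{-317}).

Since -317 ≢ 1 mod 4, the ring of integers is ℤ[√-317] with discriminant 4·(-317) = -1268.
Ramification test: 2 | -1268. The prime 2 ramifies in K.

ramifies in O_K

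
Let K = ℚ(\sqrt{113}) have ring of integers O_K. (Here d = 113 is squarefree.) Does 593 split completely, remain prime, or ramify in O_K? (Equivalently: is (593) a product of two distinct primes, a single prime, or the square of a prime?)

Since 113 ≡ 1 mod 4, the ring of integers is ℤ[(1+√113)/2] with discriminant 113.
disc(K) = 113 is not divisible by 593; 593 is unramified.
Euler's criterion: 113^296 mod 593 = 1. Thus (113|593) = 1.
Legendre symbol 1 ⇒ 593 is split.

splits completely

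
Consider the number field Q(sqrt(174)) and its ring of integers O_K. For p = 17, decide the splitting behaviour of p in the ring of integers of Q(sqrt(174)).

174 mod 4 = 2, hence disc K = 4·174 = 696 and O_K = ℤ[√174].
17 ∤ 696, so 17 is unramified.
Legendre symbol by Euler's criterion: (174/17) ≡ 174^8 ≡ 1 (mod 17), i.e. (174/17) = 1.
d is a quadratic residue mod p, hence 17 splits in O_K.

split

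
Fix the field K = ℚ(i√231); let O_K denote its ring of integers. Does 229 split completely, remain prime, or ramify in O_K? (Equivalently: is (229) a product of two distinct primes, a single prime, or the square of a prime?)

-231 mod 4 = 1, hence disc K = -231 and O_K = ℤ[(1+√-231)/2].
229 ∤ -231, so 229 is unramified.
Legendre symbol by Euler's criterion: (-231/229) ≡ (-231)^114 ≡ 228 (mod 229), i.e. (-231/229) = -1.
Legendre symbol -1 ⇒ 229 is inert.

inert — (229) stays prime in O_K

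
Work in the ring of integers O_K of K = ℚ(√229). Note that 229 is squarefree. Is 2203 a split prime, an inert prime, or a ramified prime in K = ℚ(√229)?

d = 229 ≡ 1 (mod 4), so O_K = ℤ[(1+√229)/2] and disc(K) = d = 229.
2203 ∤ 229, so 2203 is unramified.
Euler's criterion: 229^1101 mod 2203 = 2202. Thus (229|2203) = -1.
Legendre symbol -1 ⇒ 2203 is inert.

p is inert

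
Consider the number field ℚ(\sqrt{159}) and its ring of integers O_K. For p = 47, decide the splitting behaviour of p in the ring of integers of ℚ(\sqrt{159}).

split

d = 159 ≡ 3 (mod 4), so O_K = ℤ[√159] and disc(K) = 4d = 636.
Since gcd(47, 636) = 1 the prime 47 does not ramify.
Euler's criterion: 159^23 mod 47 = 1. Thus (159|47) = 1.
d is a quadratic residue mod p, hence 47 splits in O_K.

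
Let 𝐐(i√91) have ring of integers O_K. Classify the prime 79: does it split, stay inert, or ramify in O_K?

d = -91 ≡ 1 (mod 4), so O_K = ℤ[(1+√-91)/2] and disc(K) = d = -91.
Since gcd(79, -91) = 1 the prime 79 does not ramify.
(-91/79) = 67^39 mod 79 = 1, giving Legendre symbol 1.
(-91/79) = 1, so 79 splits.

p splits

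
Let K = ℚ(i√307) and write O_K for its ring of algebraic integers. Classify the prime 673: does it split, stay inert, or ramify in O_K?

673 remains inert

d = -307 ≡ 1 (mod 4), so O_K = ℤ[(1+√-307)/2] and disc(K) = d = -307.
673 ∤ -307, so 673 is unramified.
(-307/673) = 366^336 mod 673 = 672, giving Legendre symbol -1.
d is a non-residue mod p, hence 673 remains inert in O_K.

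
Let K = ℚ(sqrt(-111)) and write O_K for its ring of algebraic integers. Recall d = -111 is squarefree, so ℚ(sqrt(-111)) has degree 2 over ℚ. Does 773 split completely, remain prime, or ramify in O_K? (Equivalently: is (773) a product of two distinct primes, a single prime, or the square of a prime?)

Since -111 ≡ 1 mod 4, the ring of integers is ℤ[(1+√-111)/2] with discriminant -111.
Since gcd(773, -111) = 1 the prime 773 does not ramify.
Compute (-111/773) via Euler: 662^((773-1)/2) mod 773 = 772, so (-111/773) = -1.
Legendre symbol -1 ⇒ 773 is inert.

inert — (773) stays prime in O_K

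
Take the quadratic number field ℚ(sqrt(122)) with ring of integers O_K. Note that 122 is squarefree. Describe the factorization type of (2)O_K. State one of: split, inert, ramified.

ramifies in O_K

d = 122 ≡ 2 (mod 4), so O_K = ℤ[√122] and disc(K) = 4d = 488.
2 divides disc(K) = 488, so 2 ramifies.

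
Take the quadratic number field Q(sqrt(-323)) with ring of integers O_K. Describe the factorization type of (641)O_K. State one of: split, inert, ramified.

-323 mod 4 = 1, hence disc K = -323 and O_K = ℤ[(1+√-323)/2].
disc(K) = -323 is not divisible by 641; 641 is unramified.
(-323/641) = 318^320 mod 641 = 1, giving Legendre symbol 1.
(-323/641) = 1, so 641 splits.

split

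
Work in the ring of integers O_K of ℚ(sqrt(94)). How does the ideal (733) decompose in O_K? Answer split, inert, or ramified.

d = 94 ≡ 2 (mod 4), so O_K = ℤ[√94] and disc(K) = 4d = 376.
Since gcd(733, 376) = 1 the prime 733 does not ramify.
Compute (94/733) via Euler: 94^((733-1)/2) mod 733 = 732, so (94/733) = -1.
Legendre symbol -1 ⇒ 733 is inert.

inert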